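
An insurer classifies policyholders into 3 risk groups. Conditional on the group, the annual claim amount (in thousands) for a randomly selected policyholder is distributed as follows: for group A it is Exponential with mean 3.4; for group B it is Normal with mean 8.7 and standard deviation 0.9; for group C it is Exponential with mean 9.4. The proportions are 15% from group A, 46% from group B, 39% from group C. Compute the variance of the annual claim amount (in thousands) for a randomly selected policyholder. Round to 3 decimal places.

Per component, A: μ=3.4, E[X²]=23.12; B: μ=8.7, E[X²]=76.5; C: μ=9.4, E[X²]=176.72.
E[X] = 0.15·3.4 + 0.46·8.7 + 0.39·9.4 = 8.178.
E[X²] = 0.15·23.12 + 0.46·76.5 + 0.39·176.72 = 107.579.
Var(X) = E[X²] − (E[X])² = 107.579 − 66.8797 = 40.6991.

40.699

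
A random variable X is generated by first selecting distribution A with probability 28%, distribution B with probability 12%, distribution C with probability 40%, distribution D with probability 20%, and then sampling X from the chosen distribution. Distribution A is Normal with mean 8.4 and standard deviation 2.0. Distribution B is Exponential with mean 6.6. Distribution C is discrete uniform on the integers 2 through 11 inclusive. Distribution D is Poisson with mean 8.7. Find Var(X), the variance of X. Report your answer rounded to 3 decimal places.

12.399

Per component, A: μ=8.4, E[X²]=74.56; B: μ=6.6, E[X²]=87.12; C: μ=6.5, E[X²]=50.5; D: μ=8.7, E[X²]=84.39.
E[X] = 0.28·8.4 + 0.12·6.6 + 0.4·6.5 + 0.2·8.7 = 7.484.
E[X²] = 0.28·74.56 + 0.12·87.12 + 0.4·50.5 + 0.2·84.39 = 68.4092.
Var(X) = E[X²] − (E[X])² = 68.4092 − 56.0103 = 12.3989.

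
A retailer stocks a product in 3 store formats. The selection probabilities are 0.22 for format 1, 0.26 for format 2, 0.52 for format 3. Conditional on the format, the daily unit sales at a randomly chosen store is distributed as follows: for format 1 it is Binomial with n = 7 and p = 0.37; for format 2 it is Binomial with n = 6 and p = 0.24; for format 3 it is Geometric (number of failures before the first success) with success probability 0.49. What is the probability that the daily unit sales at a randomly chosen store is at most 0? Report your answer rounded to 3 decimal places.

0.314

Conditional on each format, P(X ≤ 0): 1: 0.0393898; 2: 0.1927; 3: 0.49.
By total probability, P(X ≤ 0) = 0.22·0.0393898 + 0.26·0.1927 + 0.52·0.49 = 0.313568.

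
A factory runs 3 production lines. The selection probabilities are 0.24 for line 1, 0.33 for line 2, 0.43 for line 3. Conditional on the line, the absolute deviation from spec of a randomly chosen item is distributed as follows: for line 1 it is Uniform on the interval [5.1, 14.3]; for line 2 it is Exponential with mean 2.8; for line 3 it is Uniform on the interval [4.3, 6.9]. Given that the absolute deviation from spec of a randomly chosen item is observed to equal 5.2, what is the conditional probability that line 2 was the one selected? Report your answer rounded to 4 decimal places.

0.0877

Likelihoods f(5.2 | ·): 1: 0.108696; 2: 0.0557564; 3: 0.384615.
Posterior ∝ prior × likelihood. Numerator for 2: 0.33·0.0557564 = 0.0183996.
Normalizing constant: 0.24·0.108696 + 0.33·0.0557564 + 0.43·0.384615 = 0.209871.
P(2 | observation) = 0.0183996 / 0.209871 = 0.087671.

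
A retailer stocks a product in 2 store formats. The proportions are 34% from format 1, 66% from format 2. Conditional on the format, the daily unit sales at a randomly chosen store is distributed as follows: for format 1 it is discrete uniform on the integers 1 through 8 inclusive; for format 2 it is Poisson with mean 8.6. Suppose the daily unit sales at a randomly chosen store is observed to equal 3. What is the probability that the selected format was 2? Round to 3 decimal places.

0.233

Likelihoods P(X=3 | ·): 1: 0.125; 2: 0.0195169.
Posterior ∝ prior × likelihood. Numerator for 2: 0.66·0.0195169 = 0.0128812.
Normalizing constant: 0.34·0.125 + 0.66·0.0195169 = 0.0553812.
P(2 | observation) = 0.0128812 / 0.0553812 = 0.232591.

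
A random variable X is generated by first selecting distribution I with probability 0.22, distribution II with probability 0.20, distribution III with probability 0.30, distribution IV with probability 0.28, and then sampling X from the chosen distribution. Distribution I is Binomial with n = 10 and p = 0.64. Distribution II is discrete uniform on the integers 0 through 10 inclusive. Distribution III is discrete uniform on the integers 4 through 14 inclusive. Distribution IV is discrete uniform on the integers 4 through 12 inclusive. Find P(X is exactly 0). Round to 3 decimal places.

Conditional on each component, P(X = 0): I: 3.65616e-05; II: 0.0909091; III: 0; IV: 0.
By total probability, P(X = 0) = 0.22·3.65616e-05 + 0.2·0.0909091 + 0.3·0 + 0.28·0 = 0.0181899.

0.018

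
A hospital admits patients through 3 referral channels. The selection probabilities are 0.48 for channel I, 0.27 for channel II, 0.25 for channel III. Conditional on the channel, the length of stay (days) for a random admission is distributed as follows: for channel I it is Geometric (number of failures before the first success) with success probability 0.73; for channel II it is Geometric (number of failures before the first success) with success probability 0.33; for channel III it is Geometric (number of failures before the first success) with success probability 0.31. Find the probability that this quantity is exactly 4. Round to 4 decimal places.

Conditional on each channel, P(X = 4): I: 0.00387952; II: 0.0664987; III: 0.0702681.
By total probability, P(X = 4) = 0.48·0.00387952 + 0.27·0.0664987 + 0.25·0.0702681 = 0.0373838.

0.0374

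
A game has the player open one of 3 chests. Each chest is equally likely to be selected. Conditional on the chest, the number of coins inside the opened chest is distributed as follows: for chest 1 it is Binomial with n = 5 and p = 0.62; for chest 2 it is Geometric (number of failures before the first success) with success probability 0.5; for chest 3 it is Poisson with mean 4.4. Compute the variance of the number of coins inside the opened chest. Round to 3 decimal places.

4.488

Per component, 1: μ=3.1, E[X²]=10.788; 2: μ=1, E[X²]=3; 3: μ=4.4, E[X²]=23.76.
E[X] = 0.333333·3.1 + 0.333333·1 + 0.333333·4.4 = 2.83333.
E[X²] = 0.333333·10.788 + 0.333333·3 + 0.333333·23.76 = 12.516.
Var(X) = E[X²] − (E[X])² = 12.516 − 8.02778 = 4.48822.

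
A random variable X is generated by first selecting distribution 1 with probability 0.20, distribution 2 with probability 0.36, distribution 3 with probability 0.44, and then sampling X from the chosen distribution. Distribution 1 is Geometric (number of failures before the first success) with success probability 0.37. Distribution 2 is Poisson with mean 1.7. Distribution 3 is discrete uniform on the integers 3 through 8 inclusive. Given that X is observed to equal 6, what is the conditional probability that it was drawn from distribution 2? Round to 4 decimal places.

Likelihoods P(X=6 | ·): 1: 0.0231337; 2: 0.00612436; 3: 0.166667.
Posterior ∝ prior × likelihood. Numerator for 2: 0.36·0.00612436 = 0.00220477.
Normalizing constant: 0.2·0.0231337 + 0.36·0.00612436 + 0.44·0.166667 = 0.0801648.
P(2 | observation) = 0.00220477 / 0.0801648 = 0.0275029.

0.0275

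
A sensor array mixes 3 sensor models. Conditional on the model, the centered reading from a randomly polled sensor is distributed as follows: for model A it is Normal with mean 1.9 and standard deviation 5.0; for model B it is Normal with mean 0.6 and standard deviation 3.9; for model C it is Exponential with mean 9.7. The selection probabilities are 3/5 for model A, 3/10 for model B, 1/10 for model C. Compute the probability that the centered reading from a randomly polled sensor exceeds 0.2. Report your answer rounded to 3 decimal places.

0.640

Conditional on each model, P(X > 0.2): A: 0.633072; B: 0.540846; C: 0.979593.
By total probability, P(X > 0.2) = 0.6·0.633072 + 0.3·0.540846 + 0.1·0.979593 = 0.640056.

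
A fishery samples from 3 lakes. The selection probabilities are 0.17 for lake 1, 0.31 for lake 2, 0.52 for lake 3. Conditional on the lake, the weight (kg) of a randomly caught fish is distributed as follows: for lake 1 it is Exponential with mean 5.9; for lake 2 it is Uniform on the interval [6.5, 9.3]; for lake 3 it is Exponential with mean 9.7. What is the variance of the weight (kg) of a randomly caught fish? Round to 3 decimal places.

57.057

Per component, 1: μ=5.9, E[X²]=69.62; 2: μ=7.9, E[X²]=63.0633; 3: μ=9.7, E[X²]=188.18.
E[X] = 0.17·5.9 + 0.31·7.9 + 0.52·9.7 = 8.496.
E[X²] = 0.17·69.62 + 0.31·63.0633 + 0.52·188.18 = 129.239.
Var(X) = E[X²] − (E[X])² = 129.239 − 72.182 = 57.0566.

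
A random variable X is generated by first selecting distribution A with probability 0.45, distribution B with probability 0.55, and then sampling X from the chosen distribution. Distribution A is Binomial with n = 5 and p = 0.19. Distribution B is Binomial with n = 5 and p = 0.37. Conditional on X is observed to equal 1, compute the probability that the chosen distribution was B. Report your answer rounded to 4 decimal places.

Likelihoods P(X=1 | ·): A: 0.408944; B: 0.29143.
Posterior ∝ prior × likelihood. Numerator for B: 0.55·0.29143 = 0.160286.
Normalizing constant: 0.45·0.408944 + 0.55·0.29143 = 0.344311.
P(B | observation) = 0.160286 / 0.344311 = 0.465528.

0.4655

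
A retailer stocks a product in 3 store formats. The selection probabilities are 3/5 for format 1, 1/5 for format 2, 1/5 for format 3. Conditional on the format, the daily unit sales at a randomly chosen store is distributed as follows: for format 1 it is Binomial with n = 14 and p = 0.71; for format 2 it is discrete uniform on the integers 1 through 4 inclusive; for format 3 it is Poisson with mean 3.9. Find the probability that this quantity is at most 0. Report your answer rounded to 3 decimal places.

0.004

Conditional on each format, P(X ≤ 0): 1: 2.97558e-08; 2: 0; 3: 0.0202419.
By total probability, P(X ≤ 0) = 0.6·2.97558e-08 + 0.2·0 + 0.2·0.0202419 = 0.0040484.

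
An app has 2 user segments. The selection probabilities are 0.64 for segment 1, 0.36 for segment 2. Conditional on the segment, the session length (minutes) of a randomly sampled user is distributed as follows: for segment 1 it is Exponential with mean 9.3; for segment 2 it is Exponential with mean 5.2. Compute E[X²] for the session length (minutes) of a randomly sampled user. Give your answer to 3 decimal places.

For each component E[X²] = Var + (mean)², giving 1: 172.98; 2: 54.08.
Overall E[X²] = 0.64·172.98 + 0.36·54.08 = 130.176.

130.176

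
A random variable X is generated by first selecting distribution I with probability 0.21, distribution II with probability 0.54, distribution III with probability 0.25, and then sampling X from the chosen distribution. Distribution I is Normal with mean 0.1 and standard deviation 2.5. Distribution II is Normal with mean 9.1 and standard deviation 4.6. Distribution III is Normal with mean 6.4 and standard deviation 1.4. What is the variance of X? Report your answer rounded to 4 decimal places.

Per component, I: μ=0.1, E[X²]=6.26; II: μ=9.1, E[X²]=103.97; III: μ=6.4, E[X²]=42.92.
E[X] = 0.21·0.1 + 0.54·9.1 + 0.25·6.4 = 6.535.
E[X²] = 0.21·6.26 + 0.54·103.97 + 0.25·42.92 = 68.1884.
Var(X) = E[X²] − (E[X])² = 68.1884 − 42.7062 = 25.4822.

25.4822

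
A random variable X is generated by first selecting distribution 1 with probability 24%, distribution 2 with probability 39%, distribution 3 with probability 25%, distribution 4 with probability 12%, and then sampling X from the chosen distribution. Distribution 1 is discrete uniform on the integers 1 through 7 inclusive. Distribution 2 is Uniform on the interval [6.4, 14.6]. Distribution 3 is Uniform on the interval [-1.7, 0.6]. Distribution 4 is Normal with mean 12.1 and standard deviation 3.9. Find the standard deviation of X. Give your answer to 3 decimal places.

Per component, 1: μ=4, E[X²]=20; 2: μ=10.5, E[X²]=115.853; 3: μ=-0.55, E[X²]=0.743333; 4: μ=12.1, E[X²]=161.62.
E[X] = 0.24·4 + 0.39·10.5 + 0.25·-0.55 + 0.12·12.1 = 6.3695.
E[X²] = 0.24·20 + 0.39·115.853 + 0.25·0.743333 + 0.12·161.62 = 69.563.
Var(X) = E[X²] − (E[X])² = 69.563 − 40.5705 = 28.9925.
SD(X) = √28.9925 = 5.38447.

5.384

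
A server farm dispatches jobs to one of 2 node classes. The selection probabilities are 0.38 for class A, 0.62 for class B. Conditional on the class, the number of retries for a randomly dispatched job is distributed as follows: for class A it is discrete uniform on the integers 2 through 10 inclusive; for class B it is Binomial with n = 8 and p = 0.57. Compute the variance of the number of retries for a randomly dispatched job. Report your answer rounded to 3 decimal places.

4.238

Per component, A: μ=6, E[X²]=42.6667; B: μ=4.56, E[X²]=22.7544.
E[X] = 0.38·6 + 0.62·4.56 = 5.1072.
E[X²] = 0.38·42.6667 + 0.62·22.7544 = 30.3211.
Var(X) = E[X²] − (E[X])² = 30.3211 − 26.0835 = 4.23757.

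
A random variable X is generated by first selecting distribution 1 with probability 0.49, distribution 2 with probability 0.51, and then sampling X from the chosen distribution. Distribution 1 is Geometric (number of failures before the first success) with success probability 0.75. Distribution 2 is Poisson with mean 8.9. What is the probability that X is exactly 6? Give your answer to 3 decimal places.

Conditional on each component, P(X = 6): 1: 0.000183105; 2: 0.0941427.
By total probability, P(X = 6) = 0.49·0.000183105 + 0.51·0.0941427 = 0.0481025.

0.048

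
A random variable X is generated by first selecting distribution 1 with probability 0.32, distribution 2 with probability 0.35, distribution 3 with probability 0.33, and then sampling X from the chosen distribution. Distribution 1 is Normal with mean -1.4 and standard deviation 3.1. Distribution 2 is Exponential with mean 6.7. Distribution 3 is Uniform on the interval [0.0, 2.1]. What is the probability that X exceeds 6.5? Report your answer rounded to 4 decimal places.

Conditional on each component, P(X > 6.5): 1: 0.00541112; 2: 0.379026; 3: 0.
By total probability, P(X > 6.5) = 0.32·0.00541112 + 0.35·0.379026 + 0.33·0 = 0.134391.

0.1344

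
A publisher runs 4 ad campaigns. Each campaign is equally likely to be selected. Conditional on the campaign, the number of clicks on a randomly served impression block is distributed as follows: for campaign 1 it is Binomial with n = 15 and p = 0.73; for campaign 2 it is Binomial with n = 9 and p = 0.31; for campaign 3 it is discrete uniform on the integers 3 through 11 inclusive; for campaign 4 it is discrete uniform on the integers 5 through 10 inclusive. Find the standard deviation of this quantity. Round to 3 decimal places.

3.465

Per component, 1: μ=10.95, E[X²]=122.859; 2: μ=2.79, E[X²]=9.7092; 3: μ=7, E[X²]=55.6667; 4: μ=7.5, E[X²]=59.1667.
E[X] = 0.25·10.95 + 0.25·2.79 + 0.25·7 + 0.25·7.5 = 7.06.
E[X²] = 0.25·122.859 + 0.25·9.7092 + 0.25·55.6667 + 0.25·59.1667 = 61.8504.
Var(X) = E[X²] − (E[X])² = 61.8504 − 49.8436 = 12.0068.
SD(X) = √12.0068 = 3.46508.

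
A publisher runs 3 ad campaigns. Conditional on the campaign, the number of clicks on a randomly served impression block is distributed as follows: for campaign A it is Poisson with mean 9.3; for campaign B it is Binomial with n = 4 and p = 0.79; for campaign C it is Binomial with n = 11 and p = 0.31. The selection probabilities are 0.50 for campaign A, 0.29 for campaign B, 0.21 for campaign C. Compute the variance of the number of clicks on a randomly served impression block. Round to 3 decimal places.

14.449

Per component, A: μ=9.3, E[X²]=95.79; B: μ=3.16, E[X²]=10.6492; C: μ=3.41, E[X²]=13.981.
E[X] = 0.5·9.3 + 0.29·3.16 + 0.21·3.41 = 6.2825.
E[X²] = 0.5·95.79 + 0.29·10.6492 + 0.21·13.981 = 53.9193.
Var(X) = E[X²] − (E[X])² = 53.9193 − 39.4698 = 14.4495.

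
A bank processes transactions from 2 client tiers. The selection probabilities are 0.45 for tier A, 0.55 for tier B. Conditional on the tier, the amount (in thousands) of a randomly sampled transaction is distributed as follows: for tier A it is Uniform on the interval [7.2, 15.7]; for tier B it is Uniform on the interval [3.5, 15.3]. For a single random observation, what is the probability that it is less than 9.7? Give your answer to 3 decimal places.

0.421

Conditional on each tier, P(X < 9.7): A: 0.294118; B: 0.525424.
By total probability, P(X < 9.7) = 0.45·0.294118 + 0.55·0.525424 = 0.421336.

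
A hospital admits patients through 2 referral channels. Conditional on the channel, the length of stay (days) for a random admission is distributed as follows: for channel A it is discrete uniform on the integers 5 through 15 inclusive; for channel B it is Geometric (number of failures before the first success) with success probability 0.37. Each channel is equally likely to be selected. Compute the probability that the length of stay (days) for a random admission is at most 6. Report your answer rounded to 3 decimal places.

0.571

Conditional on each channel, P(X ≤ 6): A: 0.181818; B: 0.96061.
By total probability, P(X ≤ 6) = 0.5·0.181818 + 0.5·0.96061 = 0.571214.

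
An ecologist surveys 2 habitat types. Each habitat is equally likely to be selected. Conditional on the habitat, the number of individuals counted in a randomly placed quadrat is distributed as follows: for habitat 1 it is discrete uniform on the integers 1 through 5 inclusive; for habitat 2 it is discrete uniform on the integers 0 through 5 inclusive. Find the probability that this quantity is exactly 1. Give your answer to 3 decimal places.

0.183

Conditional on each habitat, P(X = 1): 1: 0.2; 2: 0.166667.
By total probability, P(X = 1) = 0.5·0.2 + 0.5·0.166667 = 0.183333.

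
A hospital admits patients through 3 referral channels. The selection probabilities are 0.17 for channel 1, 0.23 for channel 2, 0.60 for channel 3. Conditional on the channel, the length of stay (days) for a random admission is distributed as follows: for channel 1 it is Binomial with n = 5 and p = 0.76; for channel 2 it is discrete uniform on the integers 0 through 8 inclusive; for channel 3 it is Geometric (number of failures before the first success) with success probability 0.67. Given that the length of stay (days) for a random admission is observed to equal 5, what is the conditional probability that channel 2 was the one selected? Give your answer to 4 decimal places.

0.3639

Likelihoods P(X=5 | ·): 1: 0.253553; 2: 0.111111; 3: 0.00262207.
Posterior ∝ prior × likelihood. Numerator for 2: 0.23·0.111111 = 0.0255556.
Normalizing constant: 0.17·0.253553 + 0.23·0.111111 + 0.6·0.00262207 = 0.0702327.
P(2 | observation) = 0.0255556 / 0.0702327 = 0.36387.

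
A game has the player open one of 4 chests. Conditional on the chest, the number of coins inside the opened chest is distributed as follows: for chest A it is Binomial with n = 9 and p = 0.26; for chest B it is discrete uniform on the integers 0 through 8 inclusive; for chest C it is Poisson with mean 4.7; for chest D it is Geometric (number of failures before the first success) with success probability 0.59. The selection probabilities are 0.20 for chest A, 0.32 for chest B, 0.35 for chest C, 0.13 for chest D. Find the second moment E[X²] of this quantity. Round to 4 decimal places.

18.2872

For each component E[X²] = Var + (mean)², giving A: 7.2072; B: 22.6667; C: 26.79; D: 1.66073.
Overall E[X²] = 0.2·7.2072 + 0.32·22.6667 + 0.35·26.79 + 0.13·1.66073 = 18.2872.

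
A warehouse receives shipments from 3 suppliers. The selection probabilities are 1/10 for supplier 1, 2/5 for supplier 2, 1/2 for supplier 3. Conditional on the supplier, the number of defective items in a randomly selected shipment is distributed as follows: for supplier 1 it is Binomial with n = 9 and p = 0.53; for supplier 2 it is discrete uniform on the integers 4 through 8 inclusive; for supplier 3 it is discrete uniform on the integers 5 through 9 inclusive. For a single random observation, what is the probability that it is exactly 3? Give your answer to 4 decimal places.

Conditional on each supplier, P(X = 3): 1: 0.134801; 2: 0; 3: 0.
By total probability, P(X = 3) = 0.1·0.134801 + 0.4·0 + 0.5·0 = 0.0134801.

0.0135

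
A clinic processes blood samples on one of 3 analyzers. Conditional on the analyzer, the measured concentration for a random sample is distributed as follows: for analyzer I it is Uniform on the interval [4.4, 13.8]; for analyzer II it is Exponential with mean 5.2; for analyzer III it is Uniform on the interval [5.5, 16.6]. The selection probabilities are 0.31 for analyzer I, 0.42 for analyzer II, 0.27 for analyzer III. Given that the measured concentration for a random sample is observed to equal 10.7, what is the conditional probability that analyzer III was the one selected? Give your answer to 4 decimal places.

Likelihoods f(10.7 | ·): I: 0.106383; II: 0.024567; III: 0.0900901.
Posterior ∝ prior × likelihood. Numerator for III: 0.27·0.0900901 = 0.0243243.
Normalizing constant: 0.31·0.106383 + 0.42·0.024567 + 0.27·0.0900901 = 0.0676212.
P(III | observation) = 0.0243243 / 0.0676212 = 0.359715.

0.3597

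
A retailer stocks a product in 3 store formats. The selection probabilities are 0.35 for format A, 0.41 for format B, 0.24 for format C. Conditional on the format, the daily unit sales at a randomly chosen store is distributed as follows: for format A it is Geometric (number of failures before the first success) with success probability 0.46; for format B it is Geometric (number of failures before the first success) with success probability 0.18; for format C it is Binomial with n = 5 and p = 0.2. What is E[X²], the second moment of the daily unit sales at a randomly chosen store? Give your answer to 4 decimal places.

For each component E[X²] = Var + (mean)², giving A: 3.93006; B: 46.0617; C: 1.8.
Overall E[X²] = 0.35·3.93006 + 0.41·46.0617 + 0.24·1.8 = 20.6928.

20.6928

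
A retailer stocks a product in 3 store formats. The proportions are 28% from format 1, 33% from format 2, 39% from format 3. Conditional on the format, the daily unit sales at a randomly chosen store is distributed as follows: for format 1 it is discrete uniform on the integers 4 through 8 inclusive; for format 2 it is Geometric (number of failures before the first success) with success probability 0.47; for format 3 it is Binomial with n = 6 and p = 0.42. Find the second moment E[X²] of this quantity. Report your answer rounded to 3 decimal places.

14.898

For each component E[X²] = Var + (mean)², giving 1: 38; 2: 3.67089; 3: 7.812.
Overall E[X²] = 0.28·38 + 0.33·3.67089 + 0.39·7.812 = 14.8981.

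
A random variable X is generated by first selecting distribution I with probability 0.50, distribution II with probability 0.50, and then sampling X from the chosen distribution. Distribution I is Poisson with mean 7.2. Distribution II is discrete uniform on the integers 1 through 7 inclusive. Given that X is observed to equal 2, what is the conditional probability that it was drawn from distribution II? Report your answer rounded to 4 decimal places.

Likelihoods P(X=2 | ·): I: 0.0193515; II: 0.142857.
Posterior ∝ prior × likelihood. Numerator for II: 0.5·0.142857 = 0.0714286.
Normalizing constant: 0.5·0.0193515 + 0.5·0.142857 = 0.0811043.
P(II | observation) = 0.0714286 / 0.0811043 = 0.8807.

0.8807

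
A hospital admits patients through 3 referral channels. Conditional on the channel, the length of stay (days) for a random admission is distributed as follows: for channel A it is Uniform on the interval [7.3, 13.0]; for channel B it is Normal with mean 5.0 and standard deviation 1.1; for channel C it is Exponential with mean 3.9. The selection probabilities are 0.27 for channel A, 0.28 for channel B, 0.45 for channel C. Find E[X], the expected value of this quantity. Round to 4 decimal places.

Component means — A: 10.15; B: 5; C: 3.9.
E[X] = 0.27·10.15 + 0.28·5 + 0.45·3.9 = 5.8955.

5.8955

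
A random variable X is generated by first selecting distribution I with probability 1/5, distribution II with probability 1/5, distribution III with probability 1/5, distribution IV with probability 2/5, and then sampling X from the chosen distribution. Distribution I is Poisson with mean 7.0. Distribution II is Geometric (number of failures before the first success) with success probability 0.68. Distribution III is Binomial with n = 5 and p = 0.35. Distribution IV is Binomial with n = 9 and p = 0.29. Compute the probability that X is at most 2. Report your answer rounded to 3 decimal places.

Conditional on each component, P(X ≤ 2): I: 0.0296362; II: 0.967232; III: 0.764831; IV: 0.489754.
By total probability, P(X ≤ 2) = 0.2·0.0296362 + 0.2·0.967232 + 0.2·0.764831 + 0.4·0.489754 = 0.548241.

0.548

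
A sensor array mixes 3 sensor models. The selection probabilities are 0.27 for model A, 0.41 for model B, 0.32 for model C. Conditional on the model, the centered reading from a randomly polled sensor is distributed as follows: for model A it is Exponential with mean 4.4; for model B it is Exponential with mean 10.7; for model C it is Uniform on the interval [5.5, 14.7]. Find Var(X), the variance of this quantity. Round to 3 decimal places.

61.673

Per component, A: μ=4.4, E[X²]=38.72; B: μ=10.7, E[X²]=228.98; C: μ=10.1, E[X²]=109.063.
E[X] = 0.27·4.4 + 0.41·10.7 + 0.32·10.1 = 8.807.
E[X²] = 0.27·38.72 + 0.41·228.98 + 0.32·109.063 = 139.236.
Var(X) = E[X²] − (E[X])² = 139.236 − 77.5632 = 61.6732.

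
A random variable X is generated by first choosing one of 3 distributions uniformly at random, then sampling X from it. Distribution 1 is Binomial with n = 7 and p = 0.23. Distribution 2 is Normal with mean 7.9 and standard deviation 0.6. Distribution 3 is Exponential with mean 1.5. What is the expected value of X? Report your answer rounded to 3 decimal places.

Component means — 1: 1.61; 2: 7.9; 3: 1.5.
E[X] = 0.333333·1.61 + 0.333333·7.9 + 0.333333·1.5 = 3.67.

3.670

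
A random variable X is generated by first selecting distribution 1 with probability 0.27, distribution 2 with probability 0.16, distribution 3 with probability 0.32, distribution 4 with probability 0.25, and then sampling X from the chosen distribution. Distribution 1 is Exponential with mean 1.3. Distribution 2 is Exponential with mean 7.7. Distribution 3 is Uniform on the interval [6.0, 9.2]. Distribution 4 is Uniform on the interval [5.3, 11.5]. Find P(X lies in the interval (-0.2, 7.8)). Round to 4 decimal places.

Conditional on each component, P(-0.2 < X < 7.8): 1: 0.997521; 2: 0.636867; 3: 0.5625; 4: 0.403226.
By total probability, P(-0.2 < X < 7.8) = 0.27·0.997521 + 0.16·0.636867 + 0.32·0.5625 + 0.25·0.403226 = 0.652036.

0.6520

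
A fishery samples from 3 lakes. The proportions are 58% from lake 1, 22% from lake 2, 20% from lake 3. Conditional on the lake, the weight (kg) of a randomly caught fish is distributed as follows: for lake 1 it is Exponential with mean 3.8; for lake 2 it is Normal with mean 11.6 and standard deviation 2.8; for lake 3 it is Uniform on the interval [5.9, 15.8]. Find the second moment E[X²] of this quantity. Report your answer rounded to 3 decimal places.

For each component E[X²] = Var + (mean)², giving 1: 28.88; 2: 142.4; 3: 125.89.
Overall E[X²] = 0.58·28.88 + 0.22·142.4 + 0.2·125.89 = 73.2564.

73.256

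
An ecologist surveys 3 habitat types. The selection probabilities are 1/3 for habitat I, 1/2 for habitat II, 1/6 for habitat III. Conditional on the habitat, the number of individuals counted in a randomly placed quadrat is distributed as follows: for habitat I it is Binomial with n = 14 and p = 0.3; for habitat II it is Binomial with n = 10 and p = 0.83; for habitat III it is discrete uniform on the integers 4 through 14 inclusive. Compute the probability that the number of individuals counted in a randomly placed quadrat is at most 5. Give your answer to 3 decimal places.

Conditional on each habitat, P(X ≤ 5): I: 0.780516; II: 0.0168038; III: 0.181818.
By total probability, P(X ≤ 5) = 0.333333·0.780516 + 0.5·0.0168038 + 0.166667·0.181818 = 0.298877.

0.299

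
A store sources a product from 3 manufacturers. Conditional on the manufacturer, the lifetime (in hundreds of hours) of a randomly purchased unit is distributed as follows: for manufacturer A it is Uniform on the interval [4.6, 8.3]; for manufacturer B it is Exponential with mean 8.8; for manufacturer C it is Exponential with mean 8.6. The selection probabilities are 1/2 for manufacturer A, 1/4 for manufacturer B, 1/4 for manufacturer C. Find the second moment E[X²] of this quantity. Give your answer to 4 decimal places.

97.0717

For each component E[X²] = Var + (mean)², giving A: 42.7433; B: 154.88; C: 147.92.
Overall E[X²] = 0.5·42.7433 + 0.25·154.88 + 0.25·147.92 = 97.0717.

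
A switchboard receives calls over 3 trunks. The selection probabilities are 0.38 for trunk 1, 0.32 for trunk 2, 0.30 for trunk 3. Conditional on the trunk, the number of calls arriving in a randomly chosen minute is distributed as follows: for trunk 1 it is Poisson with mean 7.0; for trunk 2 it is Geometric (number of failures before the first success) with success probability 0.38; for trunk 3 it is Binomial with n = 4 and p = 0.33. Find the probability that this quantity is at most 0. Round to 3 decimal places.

0.182

Conditional on each trunk, P(X ≤ 0): 1: 0.000911882; 2: 0.38; 3: 0.201511.
By total probability, P(X ≤ 0) = 0.38·0.000911882 + 0.32·0.38 + 0.3·0.201511 = 0.1824.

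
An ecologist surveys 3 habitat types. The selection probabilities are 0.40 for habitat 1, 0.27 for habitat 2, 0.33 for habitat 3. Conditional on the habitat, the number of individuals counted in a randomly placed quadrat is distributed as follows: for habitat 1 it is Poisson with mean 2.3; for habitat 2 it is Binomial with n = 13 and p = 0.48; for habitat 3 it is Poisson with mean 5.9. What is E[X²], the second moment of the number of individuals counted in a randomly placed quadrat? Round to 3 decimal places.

For each component E[X²] = Var + (mean)², giving 1: 7.59; 2: 42.1824; 3: 40.71.
Overall E[X²] = 0.4·7.59 + 0.27·42.1824 + 0.33·40.71 = 27.8595.

27.860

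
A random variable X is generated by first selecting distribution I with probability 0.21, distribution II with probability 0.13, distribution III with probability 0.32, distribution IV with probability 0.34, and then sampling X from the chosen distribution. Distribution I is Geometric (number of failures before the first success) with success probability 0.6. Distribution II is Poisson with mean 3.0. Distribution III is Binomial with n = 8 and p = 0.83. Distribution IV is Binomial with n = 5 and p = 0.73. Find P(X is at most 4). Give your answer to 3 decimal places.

Conditional on each component, P(X ≤ 4): I: 0.98976; II: 0.815263; III: 0.0327863; IV: 0.792693.
By total probability, P(X ≤ 4) = 0.21·0.98976 + 0.13·0.815263 + 0.32·0.0327863 + 0.34·0.792693 = 0.593841.

0.594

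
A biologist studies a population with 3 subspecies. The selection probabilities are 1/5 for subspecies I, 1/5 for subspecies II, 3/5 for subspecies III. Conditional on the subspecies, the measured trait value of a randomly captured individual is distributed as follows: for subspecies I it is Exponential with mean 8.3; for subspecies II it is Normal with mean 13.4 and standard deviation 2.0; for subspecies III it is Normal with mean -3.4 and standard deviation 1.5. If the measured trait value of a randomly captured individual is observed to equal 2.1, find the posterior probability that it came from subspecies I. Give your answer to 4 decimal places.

Likelihoods f(2.1 | ·): I: 0.0935492; II: 2.33344e-08; III: 0.00032018.
Posterior ∝ prior × likelihood. Numerator for I: 0.2·0.0935492 = 0.0187098.
Normalizing constant: 0.2·0.0935492 + 0.2·2.33344e-08 + 0.6·0.00032018 = 0.018902.
P(I | observation) = 0.0187098 / 0.018902 = 0.989836.

0.9898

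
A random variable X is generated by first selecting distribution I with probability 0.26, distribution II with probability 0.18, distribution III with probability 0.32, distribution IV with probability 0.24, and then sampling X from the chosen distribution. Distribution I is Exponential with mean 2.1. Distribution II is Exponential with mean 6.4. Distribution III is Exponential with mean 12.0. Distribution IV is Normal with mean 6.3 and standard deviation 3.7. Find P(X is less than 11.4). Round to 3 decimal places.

0.825

Conditional on each component, P(X < 11.4): I: 0.995611; II: 0.831573; III: 0.613259; IV: 0.915957.
By total probability, P(X < 11.4) = 0.26·0.995611 + 0.18·0.831573 + 0.32·0.613259 + 0.24·0.915957 = 0.824614.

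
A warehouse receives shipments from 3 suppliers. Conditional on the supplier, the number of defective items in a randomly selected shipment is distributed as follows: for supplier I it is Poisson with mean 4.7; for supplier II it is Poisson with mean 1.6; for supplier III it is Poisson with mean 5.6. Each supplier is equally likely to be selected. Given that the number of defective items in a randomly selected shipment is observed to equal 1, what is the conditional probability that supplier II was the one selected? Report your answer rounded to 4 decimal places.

Likelihoods P(X=1 | ·): I: 0.0427478; II: 0.323034; III: 0.020708.
Posterior ∝ prior × likelihood. Numerator for II: 0.333333·0.323034 = 0.107678.
Normalizing constant: 0.333333·0.0427478 + 0.333333·0.323034 + 0.333333·0.020708 = 0.12883.
P(II | observation) = 0.107678 / 0.12883 = 0.835815.

0.8358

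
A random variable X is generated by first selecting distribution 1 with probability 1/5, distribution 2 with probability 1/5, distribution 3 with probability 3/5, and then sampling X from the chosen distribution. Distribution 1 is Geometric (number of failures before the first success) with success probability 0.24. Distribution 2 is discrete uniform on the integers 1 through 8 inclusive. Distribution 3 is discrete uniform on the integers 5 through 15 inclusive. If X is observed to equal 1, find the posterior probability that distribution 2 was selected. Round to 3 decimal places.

Likelihoods P(X=1 | ·): 1: 0.1824; 2: 0.125; 3: 0.
Posterior ∝ prior × likelihood. Numerator for 2: 0.2·0.125 = 0.025.
Normalizing constant: 0.2·0.1824 + 0.2·0.125 + 0.6·0 = 0.06148.
P(2 | observation) = 0.025 / 0.06148 = 0.406636.

0.407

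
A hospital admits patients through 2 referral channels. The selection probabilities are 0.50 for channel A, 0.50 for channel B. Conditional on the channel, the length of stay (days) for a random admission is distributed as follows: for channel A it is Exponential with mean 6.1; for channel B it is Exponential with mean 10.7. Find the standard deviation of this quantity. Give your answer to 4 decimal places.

9.0078

Per component, A: μ=6.1, E[X²]=74.42; B: μ=10.7, E[X²]=228.98.
E[X] = 0.5·6.1 + 0.5·10.7 = 8.4.
E[X²] = 0.5·74.42 + 0.5·228.98 = 151.7.
Var(X) = E[X²] − (E[X])² = 151.7 − 70.56 = 81.14.
SD(X) = √81.14 = 9.00777.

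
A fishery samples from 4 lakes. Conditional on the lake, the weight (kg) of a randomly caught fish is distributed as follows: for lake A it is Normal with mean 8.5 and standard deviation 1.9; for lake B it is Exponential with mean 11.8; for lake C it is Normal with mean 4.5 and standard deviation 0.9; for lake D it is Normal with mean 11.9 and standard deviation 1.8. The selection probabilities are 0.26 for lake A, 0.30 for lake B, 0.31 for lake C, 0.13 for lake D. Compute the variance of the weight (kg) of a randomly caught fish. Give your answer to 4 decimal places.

Per component, A: μ=8.5, E[X²]=75.86; B: μ=11.8, E[X²]=278.48; C: μ=4.5, E[X²]=21.06; D: μ=11.9, E[X²]=144.85.
E[X] = 0.26·8.5 + 0.3·11.8 + 0.31·4.5 + 0.13·11.9 = 8.692.
E[X²] = 0.26·75.86 + 0.3·278.48 + 0.31·21.06 + 0.13·144.85 = 128.627.
Var(X) = E[X²] − (E[X])² = 128.627 − 75.5509 = 53.0758.

53.0758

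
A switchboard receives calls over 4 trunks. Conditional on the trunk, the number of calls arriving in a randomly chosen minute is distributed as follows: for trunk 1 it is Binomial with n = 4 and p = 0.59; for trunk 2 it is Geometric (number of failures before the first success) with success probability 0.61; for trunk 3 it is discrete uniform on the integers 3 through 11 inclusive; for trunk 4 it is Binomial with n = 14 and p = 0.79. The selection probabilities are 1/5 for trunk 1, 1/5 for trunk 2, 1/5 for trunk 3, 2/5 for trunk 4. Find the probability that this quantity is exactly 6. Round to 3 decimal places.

Conditional on each trunk, P(X = 6): 1: 0; 2: 0.00214643; 3: 0.111111; 4: 0.00276104.
By total probability, P(X = 6) = 0.2·0 + 0.2·0.00214643 + 0.2·0.111111 + 0.4·0.00276104 = 0.0237559.

0.024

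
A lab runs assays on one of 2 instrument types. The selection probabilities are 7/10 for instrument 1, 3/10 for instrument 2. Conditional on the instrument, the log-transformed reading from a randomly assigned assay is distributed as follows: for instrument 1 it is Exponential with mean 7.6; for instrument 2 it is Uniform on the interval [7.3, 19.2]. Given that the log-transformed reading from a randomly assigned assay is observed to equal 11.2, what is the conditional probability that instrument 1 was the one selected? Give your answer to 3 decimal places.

0.456

Likelihoods f(11.2 | ·): 1: 0.0301421; 2: 0.0840336.
Posterior ∝ prior × likelihood. Numerator for 1: 0.7·0.0301421 = 0.0210995.
Normalizing constant: 0.7·0.0301421 + 0.3·0.0840336 = 0.0463096.
P(1 | observation) = 0.0210995 / 0.0463096 = 0.455618.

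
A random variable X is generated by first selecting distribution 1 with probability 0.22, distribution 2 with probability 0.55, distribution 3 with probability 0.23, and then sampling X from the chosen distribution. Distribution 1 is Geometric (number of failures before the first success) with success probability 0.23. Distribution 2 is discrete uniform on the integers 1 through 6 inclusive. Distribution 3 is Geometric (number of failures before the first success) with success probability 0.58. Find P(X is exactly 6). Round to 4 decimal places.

Conditional on each component, P(X = 6): 1: 0.0479371; 2: 0.166667; 3: 0.00318364.
By total probability, P(X = 6) = 0.22·0.0479371 + 0.55·0.166667 + 0.23·0.00318364 = 0.102945.

0.1029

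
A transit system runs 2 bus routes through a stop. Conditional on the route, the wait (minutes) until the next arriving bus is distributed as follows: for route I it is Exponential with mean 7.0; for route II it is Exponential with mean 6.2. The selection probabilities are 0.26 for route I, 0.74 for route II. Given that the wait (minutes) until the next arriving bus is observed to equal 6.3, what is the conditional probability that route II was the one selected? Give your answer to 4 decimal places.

Likelihoods f(6.3 | ·): I: 0.0580814; II: 0.058386.
Posterior ∝ prior × likelihood. Numerator for II: 0.74·0.058386 = 0.0432057.
Normalizing constant: 0.26·0.0580814 + 0.74·0.058386 = 0.0583068.
P(II | observation) = 0.0432057 / 0.0583068 = 0.741005.

0.7410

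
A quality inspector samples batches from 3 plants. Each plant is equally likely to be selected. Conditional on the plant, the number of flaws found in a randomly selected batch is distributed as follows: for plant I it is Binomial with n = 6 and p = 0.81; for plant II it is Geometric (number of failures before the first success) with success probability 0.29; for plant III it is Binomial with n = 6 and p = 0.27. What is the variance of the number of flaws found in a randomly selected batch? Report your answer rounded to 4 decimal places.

5.4050

Per component, I: μ=4.86, E[X²]=24.543; II: μ=2.44828, E[X²]=14.4364; III: μ=1.62, E[X²]=3.807.
E[X] = 0.333333·4.86 + 0.333333·2.44828 + 0.333333·1.62 = 2.97609.
E[X²] = 0.333333·24.543 + 0.333333·14.4364 + 0.333333·3.807 = 14.2621.
Var(X) = E[X²] − (E[X])² = 14.2621 − 8.85712 = 5.40501.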